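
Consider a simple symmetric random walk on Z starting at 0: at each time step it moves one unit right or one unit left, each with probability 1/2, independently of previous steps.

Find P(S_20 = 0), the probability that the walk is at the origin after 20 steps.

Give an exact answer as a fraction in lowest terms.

To return to 0 after 20 steps: need exactly 10 steps of +1 and 10 of -1.
Favorable paths: C(20,10) = 184756
Total paths: 2^20 = 1048576
P = 184756/1048576 = 46189/262144

Answer: 46189/262144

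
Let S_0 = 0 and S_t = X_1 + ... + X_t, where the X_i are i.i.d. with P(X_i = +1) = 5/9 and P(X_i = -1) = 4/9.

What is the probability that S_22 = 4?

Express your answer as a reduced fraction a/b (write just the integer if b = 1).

To reach position 4 after 22 steps: need 13 steps of +1 and 9 steps of -1.
Number of such sequences: C(22,13) = 497420
Each has probability (5/9)^13 · (4/9)^9 = 320000000000000/984770902183611232881
P = 497420 · 320000000000000/984770902183611232881 = 159174400000000000000/984770902183611232881

Answer: 159174400000000000000/984770902183611232881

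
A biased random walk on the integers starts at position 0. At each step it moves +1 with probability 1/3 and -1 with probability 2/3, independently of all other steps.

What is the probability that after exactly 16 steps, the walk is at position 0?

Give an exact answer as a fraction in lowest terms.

Answer: 366080/4782969

Derivation:
To be at 0 after 16 steps: need exactly 8 steps of +1 and 8 of -1.
Number of such sequences: C(16,8) = 12870
Each has probability (1/3)^8 · (2/3)^8 = 256/43046721
P = 12870 · 256/43046721 = 366080/4782969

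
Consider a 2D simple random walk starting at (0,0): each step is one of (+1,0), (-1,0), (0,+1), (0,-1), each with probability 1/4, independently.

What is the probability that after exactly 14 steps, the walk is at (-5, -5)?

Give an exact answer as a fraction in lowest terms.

Let h be the number of horizontal steps (so 14-h are vertical). To end at (-5,-5) need (h-5)/2 right-steps and ((14-h)-5)/2 up-steps.
Sum over h with 5 ≤ h ≤ 9, h ≡ 1 (mod 2), 14-h ≡ 1 (mod 2):
h=5: C(14,5)·C(5,0)·C(9,2) = 2002·1·36 = 72072
h=7: C(14,7)·C(7,1)·C(7,1) = 3432·7·7 = 168168
h=9: C(14,9)·C(9,2)·C(5,0) = 2002·36·1 = 72072
Total favorable: 312312
Total paths: 4^14 = 268435456
P = 312312/268435456 = 39039/33554432

Answer: 39039/33554432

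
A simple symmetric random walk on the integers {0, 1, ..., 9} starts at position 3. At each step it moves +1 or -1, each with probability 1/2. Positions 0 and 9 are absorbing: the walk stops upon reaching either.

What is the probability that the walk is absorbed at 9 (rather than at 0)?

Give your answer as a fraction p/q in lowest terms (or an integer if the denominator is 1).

Answer: 1/3

Derivation:
Symmetric walk (p = 1/2): the harmonic-function argument gives P(hit 9 before 0 | start at 3) = a/N.
P = 3/9 = 1/3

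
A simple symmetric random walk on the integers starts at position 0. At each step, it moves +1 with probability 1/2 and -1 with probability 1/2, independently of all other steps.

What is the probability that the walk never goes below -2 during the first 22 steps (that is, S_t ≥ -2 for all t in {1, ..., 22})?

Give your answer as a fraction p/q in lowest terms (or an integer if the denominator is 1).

Let f(t,s) = #length-t paths at position s with S_1..S_t all ≥ -2.
f(t,s) = f(t-1,s-1) + f(t-1,s+1) for s ≥ -2; f(t,s) = 0 for s < -2.
t=0: f(0,0)=1
t=1: f(1,-1)=1 f(1,1)=1
t=2: f(2,-2)=1 f(2,0)=2 f(2,2)=1
t=3: f(3,-1)=3 f(3,1)=3 f(3,3)=1
t=4: f(4,-2)=3 f(4,0)=6 f(4,2)=4 f(4,4)=1
t=5: f(5,-1)=9 f(5,1)=10 f(5,3)=5 f(5,5)=1
t=6: f(6,-2)=9 f(6,0)=19 f(6,2)=15 f(6,4)=6 f(6,6)=1
t=7: f(7,-1)=28 f(7,1)=34 f(7,3)=21 f(7,5)=7 f(7,7)=1
t=8: f(8,-2)=28 f(8,0)=62 f(8,2)=55 f(8,4)=28 f(8,6)=8 f(8,8)=1
t=9: f(9,-1)=90 f(9,1)=117 f(9,3)=83 f(9,5)=36 f(9,7)=9 f(9,9)=1
t=10: f(10,-2)=90 f(10,0)=207 f(10,2)=200 f(10,4)=119 f(10,6)=45 f(10,8)=10 f(10,10)=1
t=11: f(11,-1)=297 f(11,1)=407 f(11,3)=319 f(11,5)=164 f(11,7)=55 f(11,9)=11 f(11,11)=1
t=12: f(12,-2)=297 f(12,0)=704 f(12,2)=726 f(12,4)=483 f(12,6)=219 f(12,8)=66 f(12,10)=12 f(12,12)=1
t=13: f(13,-1)=1001 f(13,1)=1430 f(13,3)=1209 f(13,5)=702 f(13,7)=285 f(13,9)=78 f(13,11)=13 f(13,13)=1
t=14: f(14,-2)=1001 f(14,0)=2431 f(14,2)=2639 f(14,4)=1911 f(14,6)=987 f(14,8)=363 f(14,10)=91 f(14,12)=14 f(14,14)=1
t=15: f(15,-1)=3432 f(15,1)=5070 f(15,3)=4550 f(15,5)=2898 f(15,7)=1350 f(15,9)=454 f(15,11)=105 f(15,13)=15 f(15,15)=1
t=16: f(16,-2)=3432 f(16,0)=8502 f(16,2)=9620 f(16,4)=7448 f(16,6)=4248 f(16,8)=1804 f(16,10)=559 f(16,12)=120 f(16,14)=16 f(16,16)=1
t=17: f(17,-1)=11934 f(17,1)=18122 f(17,3)=17068 f(17,5)=11696 f(17,7)=6052 f(17,9)=2363 f(17,11)=679 f(17,13)=136 f(17,15)=17 f(17,17)=1
t=18: f(18,-2)=11934 f(18,0)=30056 f(18,2)=35190 f(18,4)=28764 f(18,6)=17748 f(18,8)=8415 f(18,10)=3042 f(18,12)=815 f(18,14)=153 f(18,16)=18 f(18,18)=1
t=19: f(19,-1)=41990 f(19,1)=65246 f(19,3)=63954 f(19,5)=46512 f(19,7)=26163 f(19,9)=11457 f(19,11)=3857 f(19,13)=968 f(19,15)=171 f(19,17)=19 f(19,19)=1
t=20: f(20,-2)=41990 f(20,0)=107236 f(20,2)=129200 f(20,4)=110466 f(20,6)=72675 f(20,8)=37620 f(20,10)=15314 f(20,12)=4825 f(20,14)=1139 f(20,16)=190 f(20,18)=20 f(20,20)=1
t=21: f(21,-1)=149226 f(21,1)=236436 f(21,3)=239666 f(21,5)=183141 f(21,7)=110295 f(21,9)=52934 f(21,11)=20139 f(21,13)=5964 f(21,15)=1329 f(21,17)=210 f(21,19)=21 f(21,21)=1
t=22: f(22,-2)=149226 f(22,0)=385662 f(22,2)=476102 f(22,4)=422807 f(22,6)=293436 f(22,8)=163229 f(22,10)=73073 f(22,12)=26103 f(22,14)=7293 f(22,16)=1539 f(22,18)=231 f(22,20)=22 f(22,22)=1
Σ_s f(22,s) = 1998724
P = 1998724/4194304 = 499681/1048576

Answer: 499681/1048576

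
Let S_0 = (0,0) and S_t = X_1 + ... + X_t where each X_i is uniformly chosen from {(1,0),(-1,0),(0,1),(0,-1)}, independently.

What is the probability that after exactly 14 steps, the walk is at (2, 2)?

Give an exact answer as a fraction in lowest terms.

Answer: 429429/16777216

Derivation:
Let h be the number of horizontal steps (so 14-h are vertical). To end at (2,2) need (h+2)/2 right-steps and ((14-h)+2)/2 up-steps.
Sum over h with 2 ≤ h ≤ 12, h ≡ 0 (mod 2), 14-h ≡ 0 (mod 2):
h=2: C(14,2)·C(2,2)·C(12,7) = 91·1·792 = 72072
h=4: C(14,4)·C(4,3)·C(10,6) = 1001·4·210 = 840840
h=6: C(14,6)·C(6,4)·C(8,5) = 3003·15·56 = 2522520
h=8: C(14,8)·C(8,5)·C(6,4) = 3003·56·15 = 2522520
h=10: C(14,10)·C(10,6)·C(4,3) = 1001·210·4 = 840840
h=12: C(14,12)·C(12,7)·C(2,2) = 91·792·1 = 72072
Total favorable: 6870864
Total paths: 4^14 = 268435456
P = 6870864/268435456 = 429429/16777216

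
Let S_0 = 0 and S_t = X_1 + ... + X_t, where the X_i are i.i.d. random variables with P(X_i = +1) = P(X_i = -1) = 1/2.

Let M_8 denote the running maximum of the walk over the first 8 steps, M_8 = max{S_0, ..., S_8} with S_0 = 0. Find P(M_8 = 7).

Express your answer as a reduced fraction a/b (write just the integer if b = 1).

Answer: 1/256

Derivation:
Let M_8 = max(S_0,...,S_8). Use the reflection principle: for j ≥ 1, #{paths with M_8 ≥ j} = #{S_8 ≥ j} + #{S_8 ≥ j+1}.
By reflection, #{M_8 ≥ 7} = #{S_8 ≥ 7} + #{S_8 ≥ 8} = 1 + 1 = 2.
#{M_8 ≥ 8} = #{S_8 ≥ 8} + #{S_8 ≥ 9} = 1 + 0 = 1.
#{M_8 = 7} = 2 - 1 = 1.
P(M_8 = 7) = 1/256 = 1/256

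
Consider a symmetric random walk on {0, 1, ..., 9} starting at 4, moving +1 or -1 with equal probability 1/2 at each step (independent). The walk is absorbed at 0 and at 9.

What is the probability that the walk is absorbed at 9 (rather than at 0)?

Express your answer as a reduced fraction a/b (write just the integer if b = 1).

Symmetric walk (p = 1/2): the harmonic-function argument gives P(hit 9 before 0 | start at 4) = a/N.
P = 4/9 = 4/9

Answer: 4/9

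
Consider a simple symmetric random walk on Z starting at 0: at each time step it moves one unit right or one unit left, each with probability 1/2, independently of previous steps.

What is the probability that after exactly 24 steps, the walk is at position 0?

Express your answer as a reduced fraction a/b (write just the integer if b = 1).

Answer: 676039/4194304

Derivation:
To return to 0 after 24 steps: need exactly 12 steps of +1 and 12 of -1.
Favorable paths: C(24,12) = 2704156
Total paths: 2^24 = 16777216
P = 2704156/16777216 = 676039/4194304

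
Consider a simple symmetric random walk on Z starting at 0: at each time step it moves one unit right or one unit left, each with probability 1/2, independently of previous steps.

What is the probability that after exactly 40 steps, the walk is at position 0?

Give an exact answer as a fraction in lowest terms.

To return to 0 after 40 steps: need exactly 20 steps of +1 and 20 of -1.
Favorable paths: C(40,20) = 137846528820
Total paths: 2^40 = 1099511627776
P = 137846528820/1099511627776 = 34461632205/274877906944

Answer: 34461632205/274877906944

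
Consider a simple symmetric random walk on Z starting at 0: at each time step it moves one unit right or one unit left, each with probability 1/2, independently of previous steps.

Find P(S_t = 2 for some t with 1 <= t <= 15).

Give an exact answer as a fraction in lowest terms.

Answer: 9949/16384

Derivation:
Count via complement. Let g(t,s) = #length-t paths at position s with S_1..S_t all ≠ 2.
g(t,s) = g(t-1,s-1) + g(t-1,s+1) for s ≠ 2; g(t,2) = 0.
t=0: g(0,0)=1
t=1: g(1,-1)=1 g(1,1)=1
t=2: g(2,-2)=1 g(2,0)=2
t=3: g(3,-3)=1 g(3,-1)=3 g(3,1)=2
t=4: g(4,-4)=1 g(4,-2)=4 g(4,0)=5
t=5: g(5,-5)=1 g(5,-3)=5 g(5,-1)=9 g(5,1)=5
t=6: g(6,-6)=1 g(6,-4)=6 g(6,-2)=14 g(6,0)=14
t=7: g(7,-7)=1 g(7,-5)=7 g(7,-3)=20 g(7,-1)=28 g(7,1)=14
t=8: g(8,-8)=1 g(8,-6)=8 g(8,-4)=27 g(8,-2)=48 g(8,0)=42
t=9: g(9,-9)=1 g(9,-7)=9 g(9,-5)=35 g(9,-3)=75 g(9,-1)=90 g(9,1)=42
t=10: g(10,-10)=1 g(10,-8)=10 g(10,-6)=44 g(10,-4)=110 g(10,-2)=165 g(10,0)=132
t=11: g(11,-11)=1 g(11,-9)=11 g(11,-7)=54 g(11,-5)=154 g(11,-3)=275 g(11,-1)=297 g(11,1)=132
t=12: g(12,-12)=1 g(12,-10)=12 g(12,-8)=65 g(12,-6)=208 g(12,-4)=429 g(12,-2)=572 g(12,0)=429
t=13: g(13,-13)=1 g(13,-11)=13 g(13,-9)=77 g(13,-7)=273 g(13,-5)=637 g(13,-3)=1001 g(13,-1)=1001 g(13,1)=429
t=14: g(14,-14)=1 g(14,-12)=14 g(14,-10)=90 g(14,-8)=350 g(14,-6)=910 g(14,-4)=1638 g(14,-2)=2002 g(14,0)=1430
t=15: g(15,-15)=1 g(15,-13)=15 g(15,-11)=104 g(15,-9)=440 g(15,-7)=1260 g(15,-5)=2548 g(15,-3)=3640 g(15,-1)=3432 g(15,1)=1430
Paths never hitting 2: Σ_s g(15,s) = 12870
Paths hitting 2: 2^15 - 12870 = 19898
P = 19898/32768 = 9949/16384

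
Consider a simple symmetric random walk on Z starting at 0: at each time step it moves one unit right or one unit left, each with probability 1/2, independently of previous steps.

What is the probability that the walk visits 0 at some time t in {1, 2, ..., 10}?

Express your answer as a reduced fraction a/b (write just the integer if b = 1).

Answer: 193/256

Derivation:
Count via complement. Let g(t,s) = #length-t paths at position s with S_1..S_t all ≠ 0.
g(t,s) = g(t-1,s-1) + g(t-1,s+1) for s ≠ 0; g(t,0) = 0.
t=0: g(0,0)=1
t=1: g(1,-1)=1 g(1,1)=1
t=2: g(2,-2)=1 g(2,2)=1
t=3: g(3,-3)=1 g(3,-1)=1 g(3,1)=1 g(3,3)=1
t=4: g(4,-4)=1 g(4,-2)=2 g(4,2)=2 g(4,4)=1
t=5: g(5,-5)=1 g(5,-3)=3 g(5,-1)=2 g(5,1)=2 g(5,3)=3 g(5,5)=1
t=6: g(6,-6)=1 g(6,-4)=4 g(6,-2)=5 g(6,2)=5 g(6,4)=4 g(6,6)=1
t=7: g(7,-7)=1 g(7,-5)=5 g(7,-3)=9 g(7,-1)=5 g(7,1)=5 g(7,3)=9 g(7,5)=5 g(7,7)=1
t=8: g(8,-8)=1 g(8,-6)=6 g(8,-4)=14 g(8,-2)=14 g(8,2)=14 g(8,4)=14 g(8,6)=6 g(8,8)=1
t=9: g(9,-9)=1 g(9,-7)=7 g(9,-5)=20 g(9,-3)=28 g(9,-1)=14 g(9,1)=14 g(9,3)=28 g(9,5)=20 g(9,7)=7 g(9,9)=1
t=10: g(10,-10)=1 g(10,-8)=8 g(10,-6)=27 g(10,-4)=48 g(10,-2)=42 g(10,2)=42 g(10,4)=48 g(10,6)=27 g(10,8)=8 g(10,10)=1
Paths never hitting 0: Σ_s g(10,s) = 252
Paths hitting 0: 2^10 - 252 = 772
P = 772/1024 = 193/256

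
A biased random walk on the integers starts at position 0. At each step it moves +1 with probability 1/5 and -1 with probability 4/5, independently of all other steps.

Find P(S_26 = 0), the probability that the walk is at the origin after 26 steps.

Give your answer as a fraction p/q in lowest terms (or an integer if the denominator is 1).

To be at 0 after 26 steps: need exactly 13 steps of +1 and 13 of -1.
Number of such sequences: C(26,13) = 10400600
Each has probability (1/5)^13 · (4/5)^13 = 67108864/1490116119384765625
P = 10400600 · 67108864/1490116119384765625 = 27918898036736/59604644775390625

Answer: 27918898036736/59604644775390625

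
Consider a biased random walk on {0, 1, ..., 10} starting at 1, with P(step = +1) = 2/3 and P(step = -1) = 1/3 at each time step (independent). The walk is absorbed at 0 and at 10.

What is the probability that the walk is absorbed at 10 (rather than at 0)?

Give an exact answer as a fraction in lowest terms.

Answer: 512/1023

Derivation:
Biased walk: p = 2/3, q = 1/3, r = q/p = 1/2
Gambler's ruin: P(hit 10 before 0 | start at 1) = (1 - r^a)/(1 - r^N)
r^1 = 1/2; r^10 = 1/1024
P = (1 - 1/2) / (1 - 1/1024) = 1/2 / 1023/1024 = 512/1023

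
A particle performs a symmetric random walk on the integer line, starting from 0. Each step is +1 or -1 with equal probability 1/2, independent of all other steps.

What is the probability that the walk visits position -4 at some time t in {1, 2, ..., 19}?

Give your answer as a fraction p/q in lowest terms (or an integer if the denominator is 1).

Count via complement. Let g(t,s) = #length-t paths at position s with S_1..S_t all ≠ -4.
g(t,s) = g(t-1,s-1) + g(t-1,s+1) for s ≠ -4; g(t,-4) = 0.
t=0: g(0,0)=1
t=1: g(1,-1)=1 g(1,1)=1
t=2: g(2,-2)=1 g(2,0)=2 g(2,2)=1
t=3: g(3,-3)=1 g(3,-1)=3 g(3,1)=3 g(3,3)=1
t=4: g(4,-2)=4 g(4,0)=6 g(4,2)=4 g(4,4)=1
t=5: g(5,-3)=4 g(5,-1)=10 g(5,1)=10 g(5,3)=5 g(5,5)=1
t=6: g(6,-2)=14 g(6,0)=20 g(6,2)=15 g(6,4)=6 g(6,6)=1
t=7: g(7,-3)=14 g(7,-1)=34 g(7,1)=35 g(7,3)=21 g(7,5)=7 g(7,7)=1
t=8: g(8,-2)=48 g(8,0)=69 g(8,2)=56 g(8,4)=28 g(8,6)=8 g(8,8)=1
t=9: g(9,-3)=48 g(9,-1)=117 g(9,1)=125 g(9,3)=84 g(9,5)=36 g(9,7)=9 g(9,9)=1
t=10: g(10,-2)=165 g(10,0)=242 g(10,2)=209 g(10,4)=120 g(10,6)=45 g(10,8)=10 g(10,10)=1
t=11: g(11,-3)=165 g(11,-1)=407 g(11,1)=451 g(11,3)=329 g(11,5)=165 g(11,7)=55 g(11,9)=11 g(11,11)=1
t=12: g(12,-2)=572 g(12,0)=858 g(12,2)=780 g(12,4)=494 g(12,6)=220 g(12,8)=66 g(12,10)=12 g(12,12)=1
t=13: g(13,-3)=572 g(13,-1)=1430 g(13,1)=1638 g(13,3)=1274 g(13,5)=714 g(13,7)=286 g(13,9)=78 g(13,11)=13 g(13,13)=1
t=14: g(14,-2)=2002 g(14,0)=3068 g(14,2)=2912 g(14,4)=1988 g(14,6)=1000 g(14,8)=364 g(14,10)=91 g(14,12)=14 g(14,14)=1
t=15: g(15,-3)=2002 g(15,-1)=5070 g(15,1)=5980 g(15,3)=4900 g(15,5)=2988 g(15,7)=1364 g(15,9)=455 g(15,11)=105 g(15,13)=15 g(15,15)=1
t=16: g(16,-2)=7072 g(16,0)=11050 g(16,2)=10880 g(16,4)=7888 g(16,6)=4352 g(16,8)=1819 g(16,10)=560 g(16,12)=120 g(16,14)=16 g(16,16)=1
t=17: g(17,-3)=7072 g(17,-1)=18122 g(17,1)=21930 g(17,3)=18768 g(17,5)=12240 g(17,7)=6171 g(17,9)=2379 g(17,11)=680 g(17,13)=136 g(17,15)=17 g(17,17)=1
t=18: g(18,-2)=25194 g(18,0)=40052 g(18,2)=40698 g(18,4)=31008 g(18,6)=18411 g(18,8)=8550 g(18,10)=3059 g(18,12)=816 g(18,14)=153 g(18,16)=18 g(18,18)=1
t=19: g(19,-3)=25194 g(19,-1)=65246 g(19,1)=80750 g(19,3)=71706 g(19,5)=49419 g(19,7)=26961 g(19,9)=11609 g(19,11)=3875 g(19,13)=969 g(19,15)=171 g(19,17)=19 g(19,19)=1
Paths never hitting -4: Σ_s g(19,s) = 335920
Paths hitting -4: 2^19 - 335920 = 188368
P = 188368/524288 = 11773/32768

Answer: 11773/32768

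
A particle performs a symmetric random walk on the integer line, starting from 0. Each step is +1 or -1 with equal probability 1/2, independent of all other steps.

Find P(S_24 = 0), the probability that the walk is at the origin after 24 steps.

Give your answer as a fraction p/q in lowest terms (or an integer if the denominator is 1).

To return to 0 after 24 steps: need exactly 12 steps of +1 and 12 of -1.
Favorable paths: C(24,12) = 2704156
Total paths: 2^24 = 16777216
P = 2704156/16777216 = 676039/4194304

Answer: 676039/4194304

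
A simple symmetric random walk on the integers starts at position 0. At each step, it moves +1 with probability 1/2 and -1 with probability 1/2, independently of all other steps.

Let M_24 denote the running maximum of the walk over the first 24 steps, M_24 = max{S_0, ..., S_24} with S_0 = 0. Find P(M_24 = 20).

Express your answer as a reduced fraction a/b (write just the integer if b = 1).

Answer: 69/4194304

Derivation:
Let M_24 = max(S_0,...,S_24). Use the reflection principle: for j ≥ 1, #{paths with M_24 ≥ j} = #{S_24 ≥ j} + #{S_24 ≥ j+1}.
By reflection, #{M_24 ≥ 20} = #{S_24 ≥ 20} + #{S_24 ≥ 21} = 301 + 25 = 326.
#{M_24 ≥ 21} = #{S_24 ≥ 21} + #{S_24 ≥ 22} = 25 + 25 = 50.
#{M_24 = 20} = 326 - 50 = 276.
P(M_24 = 20) = 276/16777216 = 69/4194304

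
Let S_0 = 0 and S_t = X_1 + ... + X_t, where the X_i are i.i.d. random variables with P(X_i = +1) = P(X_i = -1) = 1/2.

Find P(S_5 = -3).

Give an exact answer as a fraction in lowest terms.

To reach position -3 after 5 steps: need 1 step of +1 and 4 of -1.
Favorable paths: C(5,1) = 5
Total paths: 2^5 = 32
P = 5/32 = 5/32

Answer: 5/32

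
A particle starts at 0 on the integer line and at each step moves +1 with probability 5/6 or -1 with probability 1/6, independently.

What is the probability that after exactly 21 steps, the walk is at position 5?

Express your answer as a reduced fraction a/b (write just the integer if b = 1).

To reach position 5 after 21 steps: need 13 steps of +1 and 8 steps of -1.
Number of such sequences: C(21,13) = 203490
Each has probability (5/6)^13 · (1/6)^8 = 1220703125/21936950640377856
P = 203490 · 1220703125/21936950640377856 = 13800048828125/1218719480020992

Answer: 13800048828125/1218719480020992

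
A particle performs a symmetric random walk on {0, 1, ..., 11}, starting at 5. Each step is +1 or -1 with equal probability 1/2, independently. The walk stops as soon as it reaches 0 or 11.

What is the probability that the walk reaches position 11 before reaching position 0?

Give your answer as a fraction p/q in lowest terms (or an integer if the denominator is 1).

Symmetric walk (p = 1/2): the harmonic-function argument gives P(hit 11 before 0 | start at 5) = a/N.
P = 5/11 = 5/11

Answer: 5/11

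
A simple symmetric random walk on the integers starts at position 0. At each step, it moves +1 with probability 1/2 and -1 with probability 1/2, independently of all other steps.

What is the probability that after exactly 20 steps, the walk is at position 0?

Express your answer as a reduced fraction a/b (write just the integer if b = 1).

Answer: 46189/262144

Derivation:
To return to 0 after 20 steps: need exactly 10 steps of +1 and 10 of -1.
Favorable paths: C(20,10) = 184756
Total paths: 2^20 = 1048576
P = 184756/1048576 = 46189/262144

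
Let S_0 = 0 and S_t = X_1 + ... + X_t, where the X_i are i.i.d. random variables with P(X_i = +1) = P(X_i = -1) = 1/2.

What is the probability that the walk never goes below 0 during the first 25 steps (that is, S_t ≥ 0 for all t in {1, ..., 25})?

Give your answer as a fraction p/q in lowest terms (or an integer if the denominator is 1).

Answer: 1300075/8388608

Derivation:
Let f(t,s) = #length-t paths at position s with S_1..S_t all ≥ 0.
f(t,s) = f(t-1,s-1) + f(t-1,s+1) for s ≥ 0; f(t,s) = 0 for s < 0.
t=0: f(0,0)=1
t=1: f(1,1)=1
t=2: f(2,0)=1 f(2,2)=1
t=3: f(3,1)=2 f(3,3)=1
t=4: f(4,0)=2 f(4,2)=3 f(4,4)=1
t=5: f(5,1)=5 f(5,3)=4 f(5,5)=1
t=6: f(6,0)=5 f(6,2)=9 f(6,4)=5 f(6,6)=1
t=7: f(7,1)=14 f(7,3)=14 f(7,5)=6 f(7,7)=1
t=8: f(8,0)=14 f(8,2)=28 f(8,4)=20 f(8,6)=7 f(8,8)=1
t=9: f(9,1)=42 f(9,3)=48 f(9,5)=27 f(9,7)=8 f(9,9)=1
t=10: f(10,0)=42 f(10,2)=90 f(10,4)=75 f(10,6)=35 f(10,8)=9 f(10,10)=1
t=11: f(11,1)=132 f(11,3)=165 f(11,5)=110 f(11,7)=44 f(11,9)=10 f(11,11)=1
t=12: f(12,0)=132 f(12,2)=297 f(12,4)=275 f(12,6)=154 f(12,8)=54 f(12,10)=11 f(12,12)=1
t=13: f(13,1)=429 f(13,3)=572 f(13,5)=429 f(13,7)=208 f(13,9)=65 f(13,11)=12 f(13,13)=1
t=14: f(14,0)=429 f(14,2)=1001 f(14,4)=1001 f(14,6)=637 f(14,8)=273 f(14,10)=77 f(14,12)=13 f(14,14)=1
t=15: f(15,1)=1430 f(15,3)=2002 f(15,5)=1638 f(15,7)=910 f(15,9)=350 f(15,11)=90 f(15,13)=14 f(15,15)=1
t=16: f(16,0)=1430 f(16,2)=3432 f(16,4)=3640 f(16,6)=2548 f(16,8)=1260 f(16,10)=440 f(16,12)=104 f(16,14)=15 f(16,16)=1
t=17: f(17,1)=4862 f(17,3)=7072 f(17,5)=6188 f(17,7)=3808 f(17,9)=1700 f(17,11)=544 f(17,13)=119 f(17,15)=16 f(17,17)=1
t=18: f(18,0)=4862 f(18,2)=11934 f(18,4)=13260 f(18,6)=9996 f(18,8)=5508 f(18,10)=2244 f(18,12)=663 f(18,14)=135 f(18,16)=17 f(18,18)=1
t=19: f(19,1)=16796 f(19,3)=25194 f(19,5)=23256 f(19,7)=15504 f(19,9)=7752 f(19,11)=2907 f(19,13)=798 f(19,15)=152 f(19,17)=18 f(19,19)=1
t=20: f(20,0)=16796 f(20,2)=41990 f(20,4)=48450 f(20,6)=38760 f(20,8)=23256 f(20,10)=10659 f(20,12)=3705 f(20,14)=950 f(20,16)=170 f(20,18)=19 f(20,20)=1
t=21: f(21,1)=58786 f(21,3)=90440 f(21,5)=87210 f(21,7)=62016 f(21,9)=33915 f(21,11)=14364 f(21,13)=4655 f(21,15)=1120 f(21,17)=189 f(21,19)=20 f(21,21)=1
t=22: f(22,0)=58786 f(22,2)=149226 f(22,4)=177650 f(22,6)=149226 f(22,8)=95931 f(22,10)=48279 f(22,12)=19019 f(22,14)=5775 f(22,16)=1309 f(22,18)=209 f(22,20)=21 f(22,22)=1
t=23: f(23,1)=208012 f(23,3)=326876 f(23,5)=326876 f(23,7)=245157 f(23,9)=144210 f(23,11)=67298 f(23,13)=24794 f(23,15)=7084 f(23,17)=1518 f(23,19)=230 f(23,21)=22 f(23,23)=1
t=24: f(24,0)=208012 f(24,2)=534888 f(24,4)=653752 f(24,6)=572033 f(24,8)=389367 f(24,10)=211508 f(24,12)=92092 f(24,14)=31878 f(24,16)=8602 f(24,18)=1748 f(24,20)=252 f(24,22)=23 f(24,24)=1
t=25: f(25,1)=742900 f(25,3)=1188640 f(25,5)=1225785 f(25,7)=961400 f(25,9)=600875 f(25,11)=303600 f(25,13)=123970 f(25,15)=40480 f(25,17)=10350 f(25,19)=2000 f(25,21)=275 f(25,23)=24 f(25,25)=1
Σ_s f(25,s) = 5200300
P = 5200300/33554432 = 1300075/8388608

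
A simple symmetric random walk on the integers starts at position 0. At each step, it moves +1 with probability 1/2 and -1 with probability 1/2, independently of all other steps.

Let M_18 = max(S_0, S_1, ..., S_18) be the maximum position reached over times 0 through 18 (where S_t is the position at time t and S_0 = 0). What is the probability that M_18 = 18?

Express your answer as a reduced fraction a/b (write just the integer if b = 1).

Answer: 1/262144

Derivation:
Let M_18 = max(S_0,...,S_18). Use the reflection principle: for j ≥ 1, #{paths with M_18 ≥ j} = #{S_18 ≥ j} + #{S_18 ≥ j+1}.
By reflection, #{M_18 ≥ 18} = #{S_18 ≥ 18} + #{S_18 ≥ 19} = 1 + 0 = 1.
#{M_18 ≥ 19} = #{S_18 ≥ 19} + #{S_18 ≥ 20} = 0 + 0 = 0.
#{M_18 = 18} = 1 - 0 = 1.
P(M_18 = 18) = 1/262144 = 1/262144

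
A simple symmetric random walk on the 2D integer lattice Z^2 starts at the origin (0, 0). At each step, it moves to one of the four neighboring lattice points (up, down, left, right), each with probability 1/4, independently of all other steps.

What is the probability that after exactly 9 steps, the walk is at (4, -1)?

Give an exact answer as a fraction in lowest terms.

Let h be the number of horizontal steps (so 9-h are vertical). To end at (4,-1) need (h+4)/2 right-steps and ((9-h)-1)/2 up-steps.
Sum over h with 4 ≤ h ≤ 8, h ≡ 0 (mod 2), 9-h ≡ 1 (mod 2):
h=4: C(9,4)·C(4,4)·C(5,2) = 126·1·10 = 1260
h=6: C(9,6)·C(6,5)·C(3,1) = 84·6·3 = 1512
h=8: C(9,8)·C(8,6)·C(1,0) = 9·28·1 = 252
Total favorable: 3024
Total paths: 4^9 = 262144
P = 3024/262144 = 189/16384

Answer: 189/16384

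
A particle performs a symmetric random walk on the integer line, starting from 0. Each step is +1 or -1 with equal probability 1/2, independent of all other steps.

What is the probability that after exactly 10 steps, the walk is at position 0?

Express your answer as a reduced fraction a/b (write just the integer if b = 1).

To return to 0 after 10 steps: need exactly 5 steps of +1 and 5 of -1.
Favorable paths: C(10,5) = 252
Total paths: 2^10 = 1024
P = 252/1024 = 63/256

Answer: 63/256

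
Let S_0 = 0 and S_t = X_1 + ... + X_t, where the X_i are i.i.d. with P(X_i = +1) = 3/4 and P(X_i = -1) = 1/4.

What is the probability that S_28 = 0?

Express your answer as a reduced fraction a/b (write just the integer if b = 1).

To be at 0 after 28 steps: need exactly 14 steps of +1 and 14 of -1.
Number of such sequences: C(28,14) = 40116600
Each has probability (3/4)^14 · (1/4)^14 = 4782969/72057594037927936
P = 40116600 · 4782969/72057594037927936 = 23984556773175/9007199254740992

Answer: 23984556773175/9007199254740992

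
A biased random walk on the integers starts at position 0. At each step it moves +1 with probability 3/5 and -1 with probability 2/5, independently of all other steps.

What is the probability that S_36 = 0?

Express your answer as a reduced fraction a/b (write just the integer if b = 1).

To be at 0 after 36 steps: need exactly 18 steps of +1 and 18 of -1.
Number of such sequences: C(36,18) = 9075135300
Each has probability (3/5)^18 · (2/5)^18 = 101559956668416/14551915228366851806640625
P = 9075135300 · 101559956668416/14551915228366851806640625 = 36866813913120497467392/582076609134674072265625

Answer: 36866813913120497467392/582076609134674072265625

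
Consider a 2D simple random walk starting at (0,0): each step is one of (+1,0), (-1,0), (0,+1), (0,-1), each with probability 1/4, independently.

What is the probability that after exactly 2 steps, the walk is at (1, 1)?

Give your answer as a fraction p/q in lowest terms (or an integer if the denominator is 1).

Let h be the number of horizontal steps (so 2-h are vertical). To end at (1,1) need (h+1)/2 right-steps and ((2-h)+1)/2 up-steps.
Sum over h with 1 ≤ h ≤ 1, h ≡ 1 (mod 2), 2-h ≡ 1 (mod 2):
h=1: C(2,1)·C(1,1)·C(1,1) = 2·1·1 = 2
Total favorable: 2
Total paths: 4^2 = 16
P = 2/16 = 1/8

Answer: 1/8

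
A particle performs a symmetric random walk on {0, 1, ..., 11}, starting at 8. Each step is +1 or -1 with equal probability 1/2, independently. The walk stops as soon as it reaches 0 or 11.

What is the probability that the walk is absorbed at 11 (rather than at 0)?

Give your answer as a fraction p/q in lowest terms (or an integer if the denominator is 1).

Symmetric walk (p = 1/2): the harmonic-function argument gives P(hit 11 before 0 | start at 8) = a/N.
P = 8/11 = 8/11

Answer: 8/11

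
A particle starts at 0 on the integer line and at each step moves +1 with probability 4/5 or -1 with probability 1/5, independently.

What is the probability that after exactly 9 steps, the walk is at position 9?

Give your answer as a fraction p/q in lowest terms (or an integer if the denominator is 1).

Answer: 262144/1953125

Derivation:
To reach position 9 after 9 steps: need 9 steps of +1 and 0 steps of -1.
Number of such sequences: C(9,9) = 1
Each has probability (4/5)^9 · (1/5)^0 = 262144/1953125
P = 1 · 262144/1953125 = 262144/1953125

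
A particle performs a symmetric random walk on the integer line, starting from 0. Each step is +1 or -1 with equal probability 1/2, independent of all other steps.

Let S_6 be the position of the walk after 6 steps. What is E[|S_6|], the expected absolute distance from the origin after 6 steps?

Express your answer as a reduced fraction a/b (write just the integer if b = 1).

S_6 takes values m ≡ 0 (mod 2) with |m| ≤ 6; P(S_6=m) = C(6,(6+m)/2)/2^6.
Total paths: 2^6 = 64
Distribution: P(S=-6)=1/64, P(S=-4)=6/64, P(S=-2)=15/64, P(S=0)=20/64, P(S=2)=15/64, P(S=4)=6/64, P(S=6)=1/64
E[|S_6|] = Σ_m |m|·P(S_6=m) = 120/64 = 15/8

Answer: 15/8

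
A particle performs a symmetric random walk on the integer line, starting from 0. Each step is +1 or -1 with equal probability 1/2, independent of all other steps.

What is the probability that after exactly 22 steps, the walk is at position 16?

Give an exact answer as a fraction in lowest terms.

Answer: 385/1048576

Derivation:
To reach position 16 after 22 steps: need 19 steps of +1 and 3 of -1.
Favorable paths: C(22,19) = 1540
Total paths: 2^22 = 4194304
P = 1540/4194304 = 385/1048576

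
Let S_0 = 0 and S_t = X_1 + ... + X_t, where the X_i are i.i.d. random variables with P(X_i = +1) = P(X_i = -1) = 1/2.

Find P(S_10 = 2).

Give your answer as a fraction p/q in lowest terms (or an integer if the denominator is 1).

To reach position 2 after 10 steps: need 6 steps of +1 and 4 of -1.
Favorable paths: C(10,6) = 210
Total paths: 2^10 = 1024
P = 210/1024 = 105/512

Answer: 105/512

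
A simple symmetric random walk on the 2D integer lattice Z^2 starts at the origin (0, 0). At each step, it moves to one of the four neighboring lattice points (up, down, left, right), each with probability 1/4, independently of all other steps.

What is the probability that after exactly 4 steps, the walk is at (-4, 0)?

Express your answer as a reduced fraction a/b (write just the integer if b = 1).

Let h be the number of horizontal steps (so 4-h are vertical). To end at (-4,0) need (h-4)/2 right-steps and ((4-h)+0)/2 up-steps.
Sum over h with 4 ≤ h ≤ 4, h ≡ 0 (mod 2), 4-h ≡ 0 (mod 2):
h=4: C(4,4)·C(4,0)·C(0,0) = 1·1·1 = 1
Total favorable: 1
Total paths: 4^4 = 256
P = 1/256 = 1/256

Answer: 1/256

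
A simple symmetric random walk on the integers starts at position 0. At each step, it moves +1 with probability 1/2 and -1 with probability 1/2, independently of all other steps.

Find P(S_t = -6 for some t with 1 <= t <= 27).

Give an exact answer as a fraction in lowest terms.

Answer: 16628809/67108864

Derivation:
Count via complement. Let g(t,s) = #length-t paths at position s with S_1..S_t all ≠ -6.
g(t,s) = g(t-1,s-1) + g(t-1,s+1) for s ≠ -6; g(t,-6) = 0.
t=0: g(0,0)=1
t=1: g(1,-1)=1 g(1,1)=1
t=2: g(2,-2)=1 g(2,0)=2 g(2,2)=1
t=3: g(3,-3)=1 g(3,-1)=3 g(3,1)=3 g(3,3)=1
t=4: g(4,-4)=1 g(4,-2)=4 g(4,0)=6 g(4,2)=4 g(4,4)=1
t=5: g(5,-5)=1 g(5,-3)=5 g(5,-1)=10 g(5,1)=10 g(5,3)=5 g(5,5)=1
t=6: g(6,-4)=6 g(6,-2)=15 g(6,0)=20 g(6,2)=15 g(6,4)=6 g(6,6)=1
t=7: g(7,-5)=6 g(7,-3)=21 g(7,-1)=35 g(7,1)=35 g(7,3)=21 g(7,5)=7 g(7,7)=1
t=8: g(8,-4)=27 g(8,-2)=56 g(8,0)=70 g(8,2)=56 g(8,4)=28 g(8,6)=8 g(8,8)=1
t=9: g(9,-5)=27 g(9,-3)=83 g(9,-1)=126 g(9,1)=126 g(9,3)=84 g(9,5)=36 g(9,7)=9 g(9,9)=1
t=10: g(10,-4)=110 g(10,-2)=209 g(10,0)=252 g(10,2)=210 g(10,4)=120 g(10,6)=45 g(10,8)=10 g(10,10)=1
t=11: g(11,-5)=110 g(11,-3)=319 g(11,-1)=461 g(11,1)=462 g(11,3)=330 g(11,5)=165 g(11,7)=55 g(11,9)=11 g(11,11)=1
t=12: g(12,-4)=429 g(12,-2)=780 g(12,0)=923 g(12,2)=792 g(12,4)=495 g(12,6)=220 g(12,8)=66 g(12,10)=12 g(12,12)=1
t=13: g(13,-5)=429 g(13,-3)=1209 g(13,-1)=1703 g(13,1)=1715 g(13,3)=1287 g(13,5)=715 g(13,7)=286 g(13,9)=78 g(13,11)=13 g(13,13)=1
t=14: g(14,-4)=1638 g(14,-2)=2912 g(14,0)=3418 g(14,2)=3002 g(14,4)=2002 g(14,6)=1001 g(14,8)=364 g(14,10)=91 g(14,12)=14 g(14,14)=1
t=15: g(15,-5)=1638 g(15,-3)=4550 g(15,-1)=6330 g(15,1)=6420 g(15,3)=5004 g(15,5)=3003 g(15,7)=1365 g(15,9)=455 g(15,11)=105 g(15,13)=15 g(15,15)=1
t=16: g(16,-4)=6188 g(16,-2)=10880 g(16,0)=12750 g(16,2)=11424 g(16,4)=8007 g(16,6)=4368 g(16,8)=1820 g(16,10)=560 g(16,12)=120 g(16,14)=16 g(16,16)=1
t=17: g(17,-5)=6188 g(17,-3)=17068 g(17,-1)=23630 g(17,1)=24174 g(17,3)=19431 g(17,5)=12375 g(17,7)=6188 g(17,9)=2380 g(17,11)=680 g(17,13)=136 g(17,15)=17 g(17,17)=1
t=18: g(18,-4)=23256 g(18,-2)=40698 g(18,0)=47804 g(18,2)=43605 g(18,4)=31806 g(18,6)=18563 g(18,8)=8568 g(18,10)=3060 g(18,12)=816 g(18,14)=153 g(18,16)=18 g(18,18)=1
t=19: g(19,-5)=23256 g(19,-3)=63954 g(19,-1)=88502 g(19,1)=91409 g(19,3)=75411 g(19,5)=50369 g(19,7)=27131 g(19,9)=11628 g(19,11)=3876 g(19,13)=969 g(19,15)=171 g(19,17)=19 g(19,19)=1
t=20: g(20,-4)=87210 g(20,-2)=152456 g(20,0)=179911 g(20,2)=166820 g(20,4)=125780 g(20,6)=77500 g(20,8)=38759 g(20,10)=15504 g(20,12)=4845 g(20,14)=1140 g(20,16)=190 g(20,18)=20 g(20,20)=1
t=21: g(21,-5)=87210 g(21,-3)=239666 g(21,-1)=332367 g(21,1)=346731 g(21,3)=292600 g(21,5)=203280 g(21,7)=116259 g(21,9)=54263 g(21,11)=20349 g(21,13)=5985 g(21,15)=1330 g(21,17)=210 g(21,19)=21 g(21,21)=1
t=22: g(22,-4)=326876 g(22,-2)=572033 g(22,0)=679098 g(22,2)=639331 g(22,4)=495880 g(22,6)=319539 g(22,8)=170522 g(22,10)=74612 g(22,12)=26334 g(22,14)=7315 g(22,16)=1540 g(22,18)=231 g(22,20)=22 g(22,22)=1
t=23: g(23,-5)=326876 g(23,-3)=898909 g(23,-1)=1251131 g(23,1)=1318429 g(23,3)=1135211 g(23,5)=815419 g(23,7)=490061 g(23,9)=245134 g(23,11)=100946 g(23,13)=33649 g(23,15)=8855 g(23,17)=1771 g(23,19)=253 g(23,21)=23 g(23,23)=1
t=24: g(24,-4)=1225785 g(24,-2)=2150040 g(24,0)=2569560 g(24,2)=2453640 g(24,4)=1950630 g(24,6)=1305480 g(24,8)=735195 g(24,10)=346080 g(24,12)=134595 g(24,14)=42504 g(24,16)=10626 g(24,18)=2024 g(24,20)=276 g(24,22)=24 g(24,24)=1
t=25: g(25,-5)=1225785 g(25,-3)=3375825 g(25,-1)=4719600 g(25,1)=5023200 g(25,3)=4404270 g(25,5)=3256110 g(25,7)=2040675 g(25,9)=1081275 g(25,11)=480675 g(25,13)=177099 g(25,15)=53130 g(25,17)=12650 g(25,19)=2300 g(25,21)=300 g(25,23)=25 g(25,25)=1
t=26: g(26,-4)=4601610 g(26,-2)=8095425 g(26,0)=9742800 g(26,2)=9427470 g(26,4)=7660380 g(26,6)=5296785 g(26,8)=3121950 g(26,10)=1561950 g(26,12)=657774 g(26,14)=230229 g(26,16)=65780 g(26,18)=14950 g(26,20)=2600 g(26,22)=325 g(26,24)=26 g(26,26)=1
t=27: g(27,-5)=4601610 g(27,-3)=12697035 g(27,-1)=17838225 g(27,1)=19170270 g(27,3)=17087850 g(27,5)=12957165 g(27,7)=8418735 g(27,9)=4683900 g(27,11)=2219724 g(27,13)=888003 g(27,15)=296009 g(27,17)=80730 g(27,19)=17550 g(27,21)=2925 g(27,23)=351 g(27,25)=27 g(27,27)=1
Paths never hitting -6: Σ_s g(27,s) = 100960110
Paths hitting -6: 2^27 - 100960110 = 33257618
P = 33257618/134217728 = 16628809/67108864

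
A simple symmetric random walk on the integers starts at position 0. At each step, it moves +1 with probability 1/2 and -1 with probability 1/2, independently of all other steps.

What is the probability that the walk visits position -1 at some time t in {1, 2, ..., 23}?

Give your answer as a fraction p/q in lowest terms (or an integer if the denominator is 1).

Count via complement. Let g(t,s) = #length-t paths at position s with S_1..S_t all ≠ -1.
g(t,s) = g(t-1,s-1) + g(t-1,s+1) for s ≠ -1; g(t,-1) = 0.
t=0: g(0,0)=1
t=1: g(1,1)=1
t=2: g(2,0)=1 g(2,2)=1
t=3: g(3,1)=2 g(3,3)=1
t=4: g(4,0)=2 g(4,2)=3 g(4,4)=1
t=5: g(5,1)=5 g(5,3)=4 g(5,5)=1
t=6: g(6,0)=5 g(6,2)=9 g(6,4)=5 g(6,6)=1
t=7: g(7,1)=14 g(7,3)=14 g(7,5)=6 g(7,7)=1
t=8: g(8,0)=14 g(8,2)=28 g(8,4)=20 g(8,6)=7 g(8,8)=1
t=9: g(9,1)=42 g(9,3)=48 g(9,5)=27 g(9,7)=8 g(9,9)=1
t=10: g(10,0)=42 g(10,2)=90 g(10,4)=75 g(10,6)=35 g(10,8)=9 g(10,10)=1
t=11: g(11,1)=132 g(11,3)=165 g(11,5)=110 g(11,7)=44 g(11,9)=10 g(11,11)=1
t=12: g(12,0)=132 g(12,2)=297 g(12,4)=275 g(12,6)=154 g(12,8)=54 g(12,10)=11 g(12,12)=1
t=13: g(13,1)=429 g(13,3)=572 g(13,5)=429 g(13,7)=208 g(13,9)=65 g(13,11)=12 g(13,13)=1
t=14: g(14,0)=429 g(14,2)=1001 g(14,4)=1001 g(14,6)=637 g(14,8)=273 g(14,10)=77 g(14,12)=13 g(14,14)=1
t=15: g(15,1)=1430 g(15,3)=2002 g(15,5)=1638 g(15,7)=910 g(15,9)=350 g(15,11)=90 g(15,13)=14 g(15,15)=1
t=16: g(16,0)=1430 g(16,2)=3432 g(16,4)=3640 g(16,6)=2548 g(16,8)=1260 g(16,10)=440 g(16,12)=104 g(16,14)=15 g(16,16)=1
t=17: g(17,1)=4862 g(17,3)=7072 g(17,5)=6188 g(17,7)=3808 g(17,9)=1700 g(17,11)=544 g(17,13)=119 g(17,15)=16 g(17,17)=1
t=18: g(18,0)=4862 g(18,2)=11934 g(18,4)=13260 g(18,6)=9996 g(18,8)=5508 g(18,10)=2244 g(18,12)=663 g(18,14)=135 g(18,16)=17 g(18,18)=1
t=19: g(19,1)=16796 g(19,3)=25194 g(19,5)=23256 g(19,7)=15504 g(19,9)=7752 g(19,11)=2907 g(19,13)=798 g(19,15)=152 g(19,17)=18 g(19,19)=1
t=20: g(20,0)=16796 g(20,2)=41990 g(20,4)=48450 g(20,6)=38760 g(20,8)=23256 g(20,10)=10659 g(20,12)=3705 g(20,14)=950 g(20,16)=170 g(20,18)=19 g(20,20)=1
t=21: g(21,1)=58786 g(21,3)=90440 g(21,5)=87210 g(21,7)=62016 g(21,9)=33915 g(21,11)=14364 g(21,13)=4655 g(21,15)=1120 g(21,17)=189 g(21,19)=20 g(21,21)=1
t=22: g(22,0)=58786 g(22,2)=149226 g(22,4)=177650 g(22,6)=149226 g(22,8)=95931 g(22,10)=48279 g(22,12)=19019 g(22,14)=5775 g(22,16)=1309 g(22,18)=209 g(22,20)=21 g(22,22)=1
t=23: g(23,1)=208012 g(23,3)=326876 g(23,5)=326876 g(23,7)=245157 g(23,9)=144210 g(23,11)=67298 g(23,13)=24794 g(23,15)=7084 g(23,17)=1518 g(23,19)=230 g(23,21)=22 g(23,23)=1
Paths never hitting -1: Σ_s g(23,s) = 1352078
Paths hitting -1: 2^23 - 1352078 = 7036530
P = 7036530/8388608 = 3518265/4194304

Answer: 3518265/4194304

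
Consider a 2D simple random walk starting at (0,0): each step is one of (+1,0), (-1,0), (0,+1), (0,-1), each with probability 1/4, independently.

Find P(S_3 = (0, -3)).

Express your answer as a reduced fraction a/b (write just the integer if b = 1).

Answer: 1/64

Derivation:
Let h be the number of horizontal steps (so 3-h are vertical). To end at (0,-3) need (h+0)/2 right-steps and ((3-h)-3)/2 up-steps.
Sum over h with 0 ≤ h ≤ 0, h ≡ 0 (mod 2), 3-h ≡ 1 (mod 2):
h=0: C(3,0)·C(0,0)·C(3,0) = 1·1·1 = 1
Total favorable: 1
Total paths: 4^3 = 64
P = 1/64 = 1/64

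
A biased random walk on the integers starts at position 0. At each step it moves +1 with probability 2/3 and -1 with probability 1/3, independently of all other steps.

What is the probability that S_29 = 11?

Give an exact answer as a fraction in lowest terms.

Answer: 3500497960960/22876792454961

Derivation:
To reach position 11 after 29 steps: need 20 steps of +1 and 9 steps of -1.
Number of such sequences: C(29,20) = 10015005
Each has probability (2/3)^20 · (1/3)^9 = 1048576/68630377364883
P = 10015005 · 1048576/68630377364883 = 3500497960960/22876792454961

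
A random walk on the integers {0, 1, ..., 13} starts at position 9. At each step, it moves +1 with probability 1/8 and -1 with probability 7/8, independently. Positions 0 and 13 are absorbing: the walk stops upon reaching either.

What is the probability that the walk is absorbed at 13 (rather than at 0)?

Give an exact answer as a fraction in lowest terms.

Biased walk: p = 1/8, q = 7/8, r = q/p = 7
Gambler's ruin: P(hit 13 before 0 | start at 9) = (1 - r^a)/(1 - r^N)
r^9 = 40353607; r^13 = 96889010407
P = (1 - 40353607) / (1 - 96889010407) = -40353606 / -96889010406 = 6725601/16148168401

Answer: 6725601/16148168401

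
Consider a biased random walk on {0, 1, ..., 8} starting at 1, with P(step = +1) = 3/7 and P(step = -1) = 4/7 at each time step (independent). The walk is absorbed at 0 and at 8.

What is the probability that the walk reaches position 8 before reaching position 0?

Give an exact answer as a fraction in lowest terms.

Answer: 2187/58975

Derivation:
Biased walk: p = 3/7, q = 4/7, r = q/p = 4/3
Gambler's ruin: P(hit 8 before 0 | start at 1) = (1 - r^a)/(1 - r^N)
r^1 = 4/3; r^8 = 65536/6561
P = (1 - 4/3) / (1 - 65536/6561) = -1/3 / -58975/6561 = 2187/58975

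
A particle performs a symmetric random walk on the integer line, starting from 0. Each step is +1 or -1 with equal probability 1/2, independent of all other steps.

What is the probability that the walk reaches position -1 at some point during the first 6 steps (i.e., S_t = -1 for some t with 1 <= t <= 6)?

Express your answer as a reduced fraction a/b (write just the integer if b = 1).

Answer: 11/16

Derivation:
Count via complement. Let g(t,s) = #length-t paths at position s with S_1..S_t all ≠ -1.
g(t,s) = g(t-1,s-1) + g(t-1,s+1) for s ≠ -1; g(t,-1) = 0.
t=0: g(0,0)=1
t=1: g(1,1)=1
t=2: g(2,0)=1 g(2,2)=1
t=3: g(3,1)=2 g(3,3)=1
t=4: g(4,0)=2 g(4,2)=3 g(4,4)=1
t=5: g(5,1)=5 g(5,3)=4 g(5,5)=1
t=6: g(6,0)=5 g(6,2)=9 g(6,4)=5 g(6,6)=1
Paths never hitting -1: Σ_s g(6,s) = 20
Paths hitting -1: 2^6 - 20 = 44
P = 44/64 = 11/16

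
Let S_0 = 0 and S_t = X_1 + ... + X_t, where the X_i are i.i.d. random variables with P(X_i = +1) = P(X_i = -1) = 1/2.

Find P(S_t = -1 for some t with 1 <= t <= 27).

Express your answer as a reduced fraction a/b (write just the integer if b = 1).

Answer: 28539857/33554432

Derivation:
Count via complement. Let g(t,s) = #length-t paths at position s with S_1..S_t all ≠ -1.
g(t,s) = g(t-1,s-1) + g(t-1,s+1) for s ≠ -1; g(t,-1) = 0.
t=0: g(0,0)=1
t=1: g(1,1)=1
t=2: g(2,0)=1 g(2,2)=1
t=3: g(3,1)=2 g(3,3)=1
t=4: g(4,0)=2 g(4,2)=3 g(4,4)=1
t=5: g(5,1)=5 g(5,3)=4 g(5,5)=1
t=6: g(6,0)=5 g(6,2)=9 g(6,4)=5 g(6,6)=1
t=7: g(7,1)=14 g(7,3)=14 g(7,5)=6 g(7,7)=1
t=8: g(8,0)=14 g(8,2)=28 g(8,4)=20 g(8,6)=7 g(8,8)=1
t=9: g(9,1)=42 g(9,3)=48 g(9,5)=27 g(9,7)=8 g(9,9)=1
t=10: g(10,0)=42 g(10,2)=90 g(10,4)=75 g(10,6)=35 g(10,8)=9 g(10,10)=1
t=11: g(11,1)=132 g(11,3)=165 g(11,5)=110 g(11,7)=44 g(11,9)=10 g(11,11)=1
t=12: g(12,0)=132 g(12,2)=297 g(12,4)=275 g(12,6)=154 g(12,8)=54 g(12,10)=11 g(12,12)=1
t=13: g(13,1)=429 g(13,3)=572 g(13,5)=429 g(13,7)=208 g(13,9)=65 g(13,11)=12 g(13,13)=1
t=14: g(14,0)=429 g(14,2)=1001 g(14,4)=1001 g(14,6)=637 g(14,8)=273 g(14,10)=77 g(14,12)=13 g(14,14)=1
t=15: g(15,1)=1430 g(15,3)=2002 g(15,5)=1638 g(15,7)=910 g(15,9)=350 g(15,11)=90 g(15,13)=14 g(15,15)=1
t=16: g(16,0)=1430 g(16,2)=3432 g(16,4)=3640 g(16,6)=2548 g(16,8)=1260 g(16,10)=440 g(16,12)=104 g(16,14)=15 g(16,16)=1
t=17: g(17,1)=4862 g(17,3)=7072 g(17,5)=6188 g(17,7)=3808 g(17,9)=1700 g(17,11)=544 g(17,13)=119 g(17,15)=16 g(17,17)=1
t=18: g(18,0)=4862 g(18,2)=11934 g(18,4)=13260 g(18,6)=9996 g(18,8)=5508 g(18,10)=2244 g(18,12)=663 g(18,14)=135 g(18,16)=17 g(18,18)=1
t=19: g(19,1)=16796 g(19,3)=25194 g(19,5)=23256 g(19,7)=15504 g(19,9)=7752 g(19,11)=2907 g(19,13)=798 g(19,15)=152 g(19,17)=18 g(19,19)=1
t=20: g(20,0)=16796 g(20,2)=41990 g(20,4)=48450 g(20,6)=38760 g(20,8)=23256 g(20,10)=10659 g(20,12)=3705 g(20,14)=950 g(20,16)=170 g(20,18)=19 g(20,20)=1
t=21: g(21,1)=58786 g(21,3)=90440 g(21,5)=87210 g(21,7)=62016 g(21,9)=33915 g(21,11)=14364 g(21,13)=4655 g(21,15)=1120 g(21,17)=189 g(21,19)=20 g(21,21)=1
t=22: g(22,0)=58786 g(22,2)=149226 g(22,4)=177650 g(22,6)=149226 g(22,8)=95931 g(22,10)=48279 g(22,12)=19019 g(22,14)=5775 g(22,16)=1309 g(22,18)=209 g(22,20)=21 g(22,22)=1
t=23: g(23,1)=208012 g(23,3)=326876 g(23,5)=326876 g(23,7)=245157 g(23,9)=144210 g(23,11)=67298 g(23,13)=24794 g(23,15)=7084 g(23,17)=1518 g(23,19)=230 g(23,21)=22 g(23,23)=1
t=24: g(24,0)=208012 g(24,2)=534888 g(24,4)=653752 g(24,6)=572033 g(24,8)=389367 g(24,10)=211508 g(24,12)=92092 g(24,14)=31878 g(24,16)=8602 g(24,18)=1748 g(24,20)=252 g(24,22)=23 g(24,24)=1
t=25: g(25,1)=742900 g(25,3)=1188640 g(25,5)=1225785 g(25,7)=961400 g(25,9)=600875 g(25,11)=303600 g(25,13)=123970 g(25,15)=40480 g(25,17)=10350 g(25,19)=2000 g(25,21)=275 g(25,23)=24 g(25,25)=1
t=26: g(26,0)=742900 g(26,2)=1931540 g(26,4)=2414425 g(26,6)=2187185 g(26,8)=1562275 g(26,10)=904475 g(26,12)=427570 g(26,14)=164450 g(26,16)=50830 g(26,18)=12350 g(26,20)=2275 g(26,22)=299 g(26,24)=25 g(26,26)=1
t=27: g(27,1)=2674440 g(27,3)=4345965 g(27,5)=4601610 g(27,7)=3749460 g(27,9)=2466750 g(27,11)=1332045 g(27,13)=592020 g(27,15)=215280 g(27,17)=63180 g(27,19)=14625 g(27,21)=2574 g(27,23)=324 g(27,25)=26 g(27,27)=1
Paths never hitting -1: Σ_s g(27,s) = 20058300
Paths hitting -1: 2^27 - 20058300 = 114159428
P = 114159428/134217728 = 28539857/33554432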